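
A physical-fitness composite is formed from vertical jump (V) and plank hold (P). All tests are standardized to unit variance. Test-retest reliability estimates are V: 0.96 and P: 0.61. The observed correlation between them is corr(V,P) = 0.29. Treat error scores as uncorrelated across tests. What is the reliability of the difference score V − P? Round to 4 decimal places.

0.6972

Var(V−P) = 1 + 1 − 2·0.29 = 2 − 0.58 = 1.42.
Under uncorrelated errors the observed covariances equal the true-score covariances, so only the own-variance terms attenuate.
True-score variance = [0.96 + 0.61] − 0.58 = 1.57 − 0.58 = 0.99.
Reliability = 0.99 / 1.42 = 0.6972.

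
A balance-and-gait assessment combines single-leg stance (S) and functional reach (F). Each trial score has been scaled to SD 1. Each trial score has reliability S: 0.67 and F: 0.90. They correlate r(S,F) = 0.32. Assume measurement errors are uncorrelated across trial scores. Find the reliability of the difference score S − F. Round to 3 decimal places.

Var(S−F) = 1 + 1 − 2·0.32 = 2 − 0.64 = 1.36.
Because errors are independent across components, Cov(Tᵢ,Tⱼ) = Cov(Xᵢ,Xⱼ); the off-diagonal part of the true-score variance is the same as above.
True-score variance = [0.67 + 0.90] − 0.64 = 1.57 − 0.64 = 0.93.
Reliability = 0.93 / 1.36 = 0.684.

0.684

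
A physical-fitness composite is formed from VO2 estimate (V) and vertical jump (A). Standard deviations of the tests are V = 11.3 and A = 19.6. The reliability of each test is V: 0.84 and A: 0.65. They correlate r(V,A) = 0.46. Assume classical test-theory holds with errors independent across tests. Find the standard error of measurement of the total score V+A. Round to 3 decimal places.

Var(total) = 511.85 + 203.762 = 715.612.
True-score variance = 356.964 + 203.762 = 560.725, so reliability = 0.7836.
Error variance = 715.612 − 560.725 = 154.886; SEM = √154.886 = 12.445.

12.445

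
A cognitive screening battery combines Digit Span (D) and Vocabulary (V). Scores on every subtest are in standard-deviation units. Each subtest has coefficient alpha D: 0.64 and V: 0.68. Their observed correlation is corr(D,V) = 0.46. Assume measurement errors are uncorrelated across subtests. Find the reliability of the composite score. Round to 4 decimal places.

Var(D+V) = 2 + 2·[0.46] = 2 + 0.92 = 2.92.
Under uncorrelated errors the observed covariances equal the true-score covariances, so only the own-variance terms attenuate.
True-score variance = [0.64 + 0.68] + 0.92 = 1.32 + 0.92 = 2.24.
Reliability = 2.24 / 2.92 = 0.7671.

0.7671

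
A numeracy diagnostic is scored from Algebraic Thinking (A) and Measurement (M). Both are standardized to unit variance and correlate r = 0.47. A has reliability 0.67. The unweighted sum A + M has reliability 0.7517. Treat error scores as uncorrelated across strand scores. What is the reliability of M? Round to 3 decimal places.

Var(A+M) = 2 + 2·0.47 = 2.940.
True-score variance = ρ_A + ρ_M + 2·0.47, so 0.7517 = (0.67 + ρ_M + 0.94) / 2.940.
ρ_M = 0.7517·2.940 − 0.67 − 0.94 = 0.600.

0.600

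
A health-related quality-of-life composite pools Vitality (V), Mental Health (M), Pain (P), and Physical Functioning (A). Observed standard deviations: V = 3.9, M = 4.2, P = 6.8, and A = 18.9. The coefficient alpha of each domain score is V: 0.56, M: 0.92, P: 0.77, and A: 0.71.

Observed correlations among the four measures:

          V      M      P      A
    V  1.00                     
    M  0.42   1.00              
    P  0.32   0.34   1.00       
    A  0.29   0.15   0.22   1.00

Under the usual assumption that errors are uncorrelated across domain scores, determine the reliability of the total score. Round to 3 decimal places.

Var(V+M+P+A) = 3.9² + 4.2² + 6.8² + 18.9² + 2·[3.9·4.2·0.42 + 3.9·6.8·0.32 + 3.9·18.9·0.29 + 4.2·6.8·0.34 + 4.2·18.9·0.15 + 6.8·18.9·0.22] = 436.3 + 173.267 = 609.567.
Under uncorrelated errors the observed covariances equal the true-score covariances, so only the own-variance terms attenuate.
True-score variance = [3.9²·0.56 + 4.2²·0.92 + 6.8²·0.77 + 18.9²·0.71] + 173.267 = 313.97 + 173.267 = 487.238.
Reliability = 487.238 / 609.567 = 0.799.

0.799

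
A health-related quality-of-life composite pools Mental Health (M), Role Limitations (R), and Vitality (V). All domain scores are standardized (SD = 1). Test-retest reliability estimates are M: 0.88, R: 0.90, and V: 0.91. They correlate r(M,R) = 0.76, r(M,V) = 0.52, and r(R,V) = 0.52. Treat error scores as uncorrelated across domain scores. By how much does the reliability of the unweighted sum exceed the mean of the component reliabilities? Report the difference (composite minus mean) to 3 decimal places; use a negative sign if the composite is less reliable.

0.056

Var(sum) = 3 + 3.6 = 6.6; true-score variance = 2.69 + 3.6 = 6.29; composite reliability = 0.9530.
Mean component reliability = 0.8967.
Difference = 0.9530 − 0.8967 = 0.056.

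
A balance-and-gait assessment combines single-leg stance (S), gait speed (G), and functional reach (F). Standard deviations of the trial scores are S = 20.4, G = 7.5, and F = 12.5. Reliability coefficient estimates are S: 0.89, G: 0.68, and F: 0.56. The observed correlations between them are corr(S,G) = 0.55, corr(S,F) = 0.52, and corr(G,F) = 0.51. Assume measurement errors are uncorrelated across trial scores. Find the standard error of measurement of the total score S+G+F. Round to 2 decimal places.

Var(total) = 628.66 + 529.125 = 1157.78.
True-score variance = 496.132 + 529.125 = 1025.26, so reliability = 0.8855.
Error variance = 1157.78 − 1025.26 = 132.528; SEM = √132.528 = 11.51.

11.51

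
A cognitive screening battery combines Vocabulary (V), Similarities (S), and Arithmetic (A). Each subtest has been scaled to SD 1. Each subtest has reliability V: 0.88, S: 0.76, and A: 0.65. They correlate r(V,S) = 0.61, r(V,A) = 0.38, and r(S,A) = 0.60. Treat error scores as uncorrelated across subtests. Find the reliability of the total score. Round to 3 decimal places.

0.885

Var(V+S+A) = 3 + 2·[0.61 + 0.38 + 0.60] = 3 + 3.18 = 6.18.
Under uncorrelated errors the observed covariances equal the true-score covariances, so only the own-variance terms attenuate.
True-score variance = [0.88 + 0.76 + 0.65] + 3.18 = 2.29 + 3.18 = 5.47.
Reliability = 5.47 / 6.18 = 0.885.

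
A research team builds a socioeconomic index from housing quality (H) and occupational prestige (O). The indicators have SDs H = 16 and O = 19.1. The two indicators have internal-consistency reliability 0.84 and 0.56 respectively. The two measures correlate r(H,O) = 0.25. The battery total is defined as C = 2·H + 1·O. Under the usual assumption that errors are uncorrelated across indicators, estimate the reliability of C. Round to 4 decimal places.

Var(C) = 2²·16² + 19.1² + 2·[2·16·19.1·0.25] = 1388.81 + 305.6 = 1694.41.
With uncorrelated errors the cross-covariances are all true-score covariance, so they carry over unchanged; only the diagonal terms shrink to ρᵢσᵢ².
True-score variance = [2²·16²·0.84 + 19.1²·0.56] + 305.6 = 1064.45 + 305.6 = 1370.05.
Reliability = 1370.05 / 1694.41 = 0.8086.

0.8086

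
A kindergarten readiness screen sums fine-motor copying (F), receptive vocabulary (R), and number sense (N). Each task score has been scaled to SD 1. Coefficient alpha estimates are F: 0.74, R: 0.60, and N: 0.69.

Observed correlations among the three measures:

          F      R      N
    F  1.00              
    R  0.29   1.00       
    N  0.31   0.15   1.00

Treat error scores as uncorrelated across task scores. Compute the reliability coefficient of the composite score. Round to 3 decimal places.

0.784

Var(F+R+N) = 3 + 2·[0.29 + 0.31 + 0.15] = 3 + 1.5 = 4.5.
Under uncorrelated errors the observed covariances equal the true-score covariances, so only the own-variance terms attenuate.
True-score variance = [0.74 + 0.60 + 0.69] + 1.5 = 2.03 + 1.5 = 3.53.
Reliability = 3.53 / 4.5 = 0.784.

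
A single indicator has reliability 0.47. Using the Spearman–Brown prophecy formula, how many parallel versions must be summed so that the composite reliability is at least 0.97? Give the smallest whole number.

37

k ≥ ρ*(1−ρ₁)/(ρ₁(1−ρ*)) = 0.97·0.53 / (0.47·0.03) = 36.461.
Smallest integer k = 37.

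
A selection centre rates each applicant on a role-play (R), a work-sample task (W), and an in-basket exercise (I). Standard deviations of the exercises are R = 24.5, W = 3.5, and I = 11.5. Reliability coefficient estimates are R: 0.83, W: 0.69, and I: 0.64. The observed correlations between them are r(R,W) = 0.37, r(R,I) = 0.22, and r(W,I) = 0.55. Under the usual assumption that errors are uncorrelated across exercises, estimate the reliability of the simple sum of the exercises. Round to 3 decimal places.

Var(R+W+I) = 24.5² + 3.5² + 11.5² + 2·[24.5·3.5·0.37 + 24.5·11.5·0.22 + 3.5·11.5·0.55] = 744.75 + 231.7 = 976.45.
Because errors are independent across components, Cov(Tᵢ,Tⱼ) = Cov(Xᵢ,Xⱼ); the off-diagonal part of the true-score variance is the same as above.
True-score variance = [24.5²·0.83 + 3.5²·0.69 + 11.5²·0.64] + 231.7 = 591.3 + 231.7 = 823.
Reliability = 823 / 976.45 = 0.843.

0.843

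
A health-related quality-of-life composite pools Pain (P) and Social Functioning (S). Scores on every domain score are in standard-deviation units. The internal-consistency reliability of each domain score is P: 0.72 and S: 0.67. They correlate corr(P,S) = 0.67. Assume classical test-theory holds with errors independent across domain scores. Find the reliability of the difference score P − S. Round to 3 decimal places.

0.076

Var(P−S) = 1 + 1 − 2·0.67 = 2 − 1.34 = 0.66.
Under uncorrelated errors the observed covariances equal the true-score covariances, so only the own-variance terms attenuate.
True-score variance = [0.72 + 0.67] − 1.34 = 1.39 − 1.34 = 0.05.
Reliability = 0.05 / 0.66 = 0.076.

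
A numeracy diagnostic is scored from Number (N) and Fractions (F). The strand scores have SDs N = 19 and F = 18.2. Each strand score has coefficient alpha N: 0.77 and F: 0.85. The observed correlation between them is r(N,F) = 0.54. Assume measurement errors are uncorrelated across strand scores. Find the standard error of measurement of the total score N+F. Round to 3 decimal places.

11.520

Var(total) = 692.24 + 373.464 = 1065.7.
True-score variance = 559.524 + 373.464 = 932.988, so reliability = 0.8755.
Error variance = 1065.7 − 932.988 = 132.716; SEM = √132.716 = 11.520.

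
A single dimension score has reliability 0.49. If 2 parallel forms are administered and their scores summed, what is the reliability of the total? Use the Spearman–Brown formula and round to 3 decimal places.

ρ_k = kρ / (1 + (k−1)ρ) = 2·0.49 / (1 + 1·0.49) = 0.980 / 1.490 = 0.658.

0.658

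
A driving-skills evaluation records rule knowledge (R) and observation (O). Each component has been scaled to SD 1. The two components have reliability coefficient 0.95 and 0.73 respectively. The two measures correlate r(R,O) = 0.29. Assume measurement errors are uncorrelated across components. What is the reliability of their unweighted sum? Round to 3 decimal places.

Var(R+O) = 2 + 2·[0.29] = 2 + 0.58 = 2.58.
Under uncorrelated errors the observed covariances equal the true-score covariances, so only the own-variance terms attenuate.
True-score variance = [0.95 + 0.73] + 0.58 = 1.68 + 0.58 = 2.26.
Reliability = 2.26 / 2.58 = 0.876.

0.876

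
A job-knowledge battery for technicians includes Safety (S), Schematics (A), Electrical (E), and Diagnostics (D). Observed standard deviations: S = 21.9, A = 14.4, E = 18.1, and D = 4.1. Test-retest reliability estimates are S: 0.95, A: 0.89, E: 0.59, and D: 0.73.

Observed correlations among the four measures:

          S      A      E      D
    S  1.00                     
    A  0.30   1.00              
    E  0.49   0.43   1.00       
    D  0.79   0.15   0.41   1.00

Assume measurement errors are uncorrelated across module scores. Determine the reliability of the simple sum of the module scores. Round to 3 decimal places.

Var(S+A+E+D) = 21.9² + 14.4² + 18.1² + 4.1² + 2·[21.9·14.4·0.30 + 21.9·18.1·0.49 + 21.9·4.1·0.79 + 14.4·18.1·0.43 + 14.4·4.1·0.15 + 18.1·4.1·0.41] = 1031.39 + 1022.26 = 2053.65.
Under uncorrelated errors the observed covariances equal the true-score covariances, so only the own-variance terms attenuate.
True-score variance = [21.9²·0.95 + 14.4²·0.89 + 18.1²·0.59 + 4.1²·0.73] + 1022.26 = 845.741 + 1022.26 = 1868.
Reliability = 1868 / 2053.65 = 0.910.

0.910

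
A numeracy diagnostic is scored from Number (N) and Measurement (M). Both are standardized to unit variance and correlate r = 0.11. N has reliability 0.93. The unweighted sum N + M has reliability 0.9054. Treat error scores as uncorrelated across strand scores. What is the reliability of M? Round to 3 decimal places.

Var(N+M) = 2 + 2·0.11 = 2.220.
True-score variance = ρ_N + ρ_M + 2·0.11, so 0.9054 = (0.93 + ρ_M + 0.22) / 2.220.
ρ_M = 0.9054·2.220 − 0.93 − 0.22 = 0.860.

0.860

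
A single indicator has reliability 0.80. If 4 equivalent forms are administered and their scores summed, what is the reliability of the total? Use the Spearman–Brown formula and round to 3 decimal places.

0.941

ρ_k = kρ / (1 + (k−1)ρ) = 4·0.80 / (1 + 3·0.80) = 3.200 / 3.400 = 0.941.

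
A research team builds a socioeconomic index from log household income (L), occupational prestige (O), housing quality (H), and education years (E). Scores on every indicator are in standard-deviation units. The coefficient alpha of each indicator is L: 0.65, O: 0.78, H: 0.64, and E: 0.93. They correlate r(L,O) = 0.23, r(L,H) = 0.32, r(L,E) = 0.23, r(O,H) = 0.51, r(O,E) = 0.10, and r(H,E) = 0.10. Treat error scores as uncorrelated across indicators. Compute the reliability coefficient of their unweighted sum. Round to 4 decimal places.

0.8567

Var(L+O+H+E) = 4 + 2·[0.23 + 0.32 + 0.23 + 0.51 + 0.10 + 0.10] = 4 + 2.98 = 6.98.
With uncorrelated errors the cross-covariances are all true-score covariance, so they carry over unchanged; only the diagonal terms shrink to ρᵢσᵢ².
True-score variance = [0.65 + 0.78 + 0.64 + 0.93] + 2.98 = 3 + 2.98 = 5.98.
Reliability = 5.98 / 6.98 = 0.8567.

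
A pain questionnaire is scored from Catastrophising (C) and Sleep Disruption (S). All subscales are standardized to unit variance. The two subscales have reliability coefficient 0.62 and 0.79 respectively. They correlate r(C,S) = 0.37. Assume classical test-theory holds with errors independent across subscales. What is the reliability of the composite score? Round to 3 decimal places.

0.785

Var(C+S) = 2 + 2·[0.37] = 2 + 0.74 = 2.74.
Under uncorrelated errors the observed covariances equal the true-score covariances, so only the own-variance terms attenuate.
True-score variance = [0.62 + 0.79] + 0.74 = 1.41 + 0.74 = 2.15.
Reliability = 2.15 / 2.74 = 0.785.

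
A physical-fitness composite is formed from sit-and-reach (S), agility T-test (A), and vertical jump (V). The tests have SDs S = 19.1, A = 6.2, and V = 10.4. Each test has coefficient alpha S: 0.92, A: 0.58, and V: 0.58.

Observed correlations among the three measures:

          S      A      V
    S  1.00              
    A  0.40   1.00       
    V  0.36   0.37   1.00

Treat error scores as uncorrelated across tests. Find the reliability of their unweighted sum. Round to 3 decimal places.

Var(S+A+V) = 19.1² + 6.2² + 10.4² + 2·[19.1·6.2·0.40 + 19.1·10.4·0.36 + 6.2·10.4·0.37] = 511.41 + 285.472 = 796.882.
Because errors are independent across components, Cov(Tᵢ,Tⱼ) = Cov(Xᵢ,Xⱼ); the off-diagonal part of the true-score variance is the same as above.
True-score variance = [19.1²·0.92 + 6.2²·0.58 + 10.4²·0.58] + 285.472 = 420.653 + 285.472 = 706.125.
Reliability = 706.125 / 796.882 = 0.886.

0.886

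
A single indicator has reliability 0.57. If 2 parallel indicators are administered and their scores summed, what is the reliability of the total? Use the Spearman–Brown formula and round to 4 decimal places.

0.7261

ρ_k = kρ / (1 + (k−1)ρ) = 2·0.57 / (1 + 1·0.57) = 1.140 / 1.570 = 0.7261.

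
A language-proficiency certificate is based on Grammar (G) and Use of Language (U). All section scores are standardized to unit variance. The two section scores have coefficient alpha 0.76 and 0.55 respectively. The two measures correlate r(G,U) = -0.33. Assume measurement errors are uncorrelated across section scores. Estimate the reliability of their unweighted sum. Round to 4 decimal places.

Var(G+U) = 2 + 2·[(-0.33)] = 2 − 0.66 = 1.34.
With uncorrelated errors the cross-covariances are all true-score covariance, so they carry over unchanged; only the diagonal terms shrink to ρᵢσᵢ².
True-score variance = [0.76 + 0.55] − 0.66 = 1.31 − 0.66 = 0.65.
Reliability = 0.65 / 1.34 = 0.4851.

0.4851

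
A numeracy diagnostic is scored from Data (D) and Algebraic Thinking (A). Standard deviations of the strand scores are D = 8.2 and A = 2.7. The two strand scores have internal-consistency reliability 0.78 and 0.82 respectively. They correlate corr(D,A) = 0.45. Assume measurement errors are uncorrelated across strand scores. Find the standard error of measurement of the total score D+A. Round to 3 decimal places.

Var(total) = 74.53 + 19.926 = 94.456.
True-score variance = 58.425 + 19.926 = 78.351, so reliability = 0.8295.
Error variance = 94.456 − 78.351 = 16.105; SEM = √16.105 = 4.013.

4.013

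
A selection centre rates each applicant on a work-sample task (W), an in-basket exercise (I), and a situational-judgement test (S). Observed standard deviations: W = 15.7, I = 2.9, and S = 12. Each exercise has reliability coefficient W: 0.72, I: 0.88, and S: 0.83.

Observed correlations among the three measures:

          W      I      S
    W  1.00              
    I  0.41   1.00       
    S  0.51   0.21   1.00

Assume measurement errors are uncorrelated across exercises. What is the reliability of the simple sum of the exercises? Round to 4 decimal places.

0.8530

Var(W+I+S) = 15.7² + 2.9² + 12² + 2·[15.7·2.9·0.41 + 15.7·12·0.51 + 2.9·12·0.21] = 398.9 + 244.119 = 643.019.
Under uncorrelated errors the observed covariances equal the true-score covariances, so only the own-variance terms attenuate.
True-score variance = [15.7²·0.72 + 2.9²·0.88 + 12²·0.83] + 244.119 = 304.394 + 244.119 = 548.512.
Reliability = 548.512 / 643.019 = 0.8530.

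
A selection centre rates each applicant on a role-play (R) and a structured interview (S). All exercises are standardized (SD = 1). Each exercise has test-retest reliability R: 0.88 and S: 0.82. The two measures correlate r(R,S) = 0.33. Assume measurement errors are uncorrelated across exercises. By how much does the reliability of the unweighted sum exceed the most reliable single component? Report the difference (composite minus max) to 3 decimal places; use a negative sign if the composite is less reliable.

Var(sum) = 2 + 0.66 = 2.66; true-score variance = 1.7 + 0.66 = 2.36; composite reliability = 0.8872.
Max component reliability = 0.8800.
Difference = 0.8872 − 0.8800 = 0.007.

0.007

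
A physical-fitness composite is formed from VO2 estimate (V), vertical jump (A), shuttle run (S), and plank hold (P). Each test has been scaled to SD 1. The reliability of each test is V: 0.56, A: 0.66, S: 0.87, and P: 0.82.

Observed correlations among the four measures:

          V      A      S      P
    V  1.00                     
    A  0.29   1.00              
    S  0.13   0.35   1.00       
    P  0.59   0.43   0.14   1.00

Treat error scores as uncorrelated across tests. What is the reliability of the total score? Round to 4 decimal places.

Var(V+A+S+P) = 4 + 2·[0.29 + 0.13 + 0.59 + 0.35 + 0.43 + 0.14] = 4 + 3.86 = 7.86.
Because errors are independent across components, Cov(Tᵢ,Tⱼ) = Cov(Xᵢ,Xⱼ); the off-diagonal part of the true-score variance is the same as above.
True-score variance = [0.56 + 0.66 + 0.87 + 0.82] + 3.86 = 2.91 + 3.86 = 6.77.
Reliability = 6.77 / 7.86 = 0.8613.

0.8613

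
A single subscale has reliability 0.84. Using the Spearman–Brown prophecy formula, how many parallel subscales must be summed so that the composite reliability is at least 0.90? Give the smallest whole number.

2

k ≥ ρ*(1−ρ₁)/(ρ₁(1−ρ*)) = 0.90·0.16 / (0.84·0.10) = 1.714.
Smallest integer k = 2.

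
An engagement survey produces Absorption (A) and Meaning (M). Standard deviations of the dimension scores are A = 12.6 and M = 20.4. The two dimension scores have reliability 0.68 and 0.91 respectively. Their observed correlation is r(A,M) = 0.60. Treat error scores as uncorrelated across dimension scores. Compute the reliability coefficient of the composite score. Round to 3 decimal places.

Var(A+M) = 12.6² + 20.4² + 2·[12.6·20.4·0.60] = 574.92 + 308.448 = 883.368.
With uncorrelated errors the cross-covariances are all true-score covariance, so they carry over unchanged; only the diagonal terms shrink to ρᵢσᵢ².
True-score variance = [12.6²·0.68 + 20.4²·0.91] + 308.448 = 486.662 + 308.448 = 795.11.
Reliability = 795.11 / 883.368 = 0.900.

0.900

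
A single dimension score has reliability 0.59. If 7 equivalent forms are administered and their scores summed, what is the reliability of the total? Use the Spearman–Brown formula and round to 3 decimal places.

ρ_k = kρ / (1 + (k−1)ρ) = 7·0.59 / (1 + 6·0.59) = 4.130 / 4.540 = 0.910.

0.910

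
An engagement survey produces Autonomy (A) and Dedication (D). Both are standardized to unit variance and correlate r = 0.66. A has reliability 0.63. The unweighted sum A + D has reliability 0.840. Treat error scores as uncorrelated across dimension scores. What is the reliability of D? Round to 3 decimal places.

Var(A+D) = 2 + 2·0.66 = 3.320.
True-score variance = ρ_A + ρ_D + 2·0.66, so 0.840 = (0.63 + ρ_D + 1.32) / 3.320.
ρ_D = 0.840·3.320 − 0.63 − 1.32 = 0.839.

0.839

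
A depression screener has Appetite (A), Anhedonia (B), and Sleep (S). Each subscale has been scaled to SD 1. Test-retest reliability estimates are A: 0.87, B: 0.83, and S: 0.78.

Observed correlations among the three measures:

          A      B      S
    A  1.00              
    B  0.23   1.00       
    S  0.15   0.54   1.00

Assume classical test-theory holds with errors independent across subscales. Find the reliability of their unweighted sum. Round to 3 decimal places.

Var(A+B+S) = 3 + 2·[0.23 + 0.15 + 0.54] = 3 + 1.84 = 4.84.
With uncorrelated errors the cross-covariances are all true-score covariance, so they carry over unchanged; only the diagonal terms shrink to ρᵢσᵢ².
True-score variance = [0.87 + 0.83 + 0.78] + 1.84 = 2.48 + 1.84 = 4.32.
Reliability = 4.32 / 4.84 = 0.893.

0.893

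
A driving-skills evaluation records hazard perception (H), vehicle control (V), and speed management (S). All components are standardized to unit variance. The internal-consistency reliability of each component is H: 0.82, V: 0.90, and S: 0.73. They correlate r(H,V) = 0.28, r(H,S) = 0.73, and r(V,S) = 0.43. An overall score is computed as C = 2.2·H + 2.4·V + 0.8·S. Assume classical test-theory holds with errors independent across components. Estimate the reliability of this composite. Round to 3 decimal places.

0.912

Var(C) = 2.2² + 2.4² + 0.8² + 2·[5.28·0.28 + 1.76·0.73 + 1.92·0.43] = 11.24 + 7.1776 = 18.4176.
Under uncorrelated errors the observed covariances equal the true-score covariances, so only the own-variance terms attenuate.
True-score variance = [2.2²·0.82 + 2.4²·0.90 + 0.8²·0.73] + 7.1776 = 9.62 + 7.1776 = 16.7976.
Reliability = 16.7976 / 18.4176 = 0.912.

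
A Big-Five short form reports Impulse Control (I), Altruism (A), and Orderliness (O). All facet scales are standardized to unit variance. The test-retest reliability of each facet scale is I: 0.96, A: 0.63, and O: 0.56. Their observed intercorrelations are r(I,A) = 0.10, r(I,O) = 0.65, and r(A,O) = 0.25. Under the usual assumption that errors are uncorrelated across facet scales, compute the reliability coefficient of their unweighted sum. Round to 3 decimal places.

0.830

Var(I+A+O) = 3 + 2·[0.10 + 0.65 + 0.25] = 3 + 2 = 5.
Because errors are independent across components, Cov(Tᵢ,Tⱼ) = Cov(Xᵢ,Xⱼ); the off-diagonal part of the true-score variance is the same as above.
True-score variance = [0.96 + 0.63 + 0.56] + 2 = 2.15 + 2 = 4.15.
Reliability = 4.15 / 5 = 0.830.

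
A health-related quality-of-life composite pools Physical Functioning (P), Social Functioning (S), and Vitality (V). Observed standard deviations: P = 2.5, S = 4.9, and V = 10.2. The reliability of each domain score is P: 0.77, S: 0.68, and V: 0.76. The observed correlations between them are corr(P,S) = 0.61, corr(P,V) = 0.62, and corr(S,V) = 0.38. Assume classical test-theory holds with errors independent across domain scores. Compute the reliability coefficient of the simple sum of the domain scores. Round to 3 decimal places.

0.844

Var(P+S+V) = 2.5² + 4.9² + 10.2² + 2·[2.5·4.9·0.61 + 2.5·10.2·0.62 + 4.9·10.2·0.38] = 134.3 + 84.5498 = 218.85.
Because errors are independent across components, Cov(Tᵢ,Tⱼ) = Cov(Xᵢ,Xⱼ); the off-diagonal part of the true-score variance is the same as above.
True-score variance = [2.5²·0.77 + 4.9²·0.68 + 10.2²·0.76] + 84.5498 = 100.21 + 84.5498 = 184.76.
Reliability = 184.76 / 218.85 = 0.844.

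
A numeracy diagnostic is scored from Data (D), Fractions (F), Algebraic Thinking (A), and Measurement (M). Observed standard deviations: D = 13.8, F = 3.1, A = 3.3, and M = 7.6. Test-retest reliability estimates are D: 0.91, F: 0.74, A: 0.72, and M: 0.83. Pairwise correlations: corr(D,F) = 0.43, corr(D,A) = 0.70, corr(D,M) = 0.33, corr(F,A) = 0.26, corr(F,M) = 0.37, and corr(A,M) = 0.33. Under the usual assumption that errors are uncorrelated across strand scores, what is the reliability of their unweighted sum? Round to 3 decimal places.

0.932

Var(D+F+A+M) = 13.8² + 3.1² + 3.3² + 7.6² + 2·[13.8·3.1·0.43 + 13.8·3.3·0.70 + 13.8·7.6·0.33 + 3.1·3.3·0.26 + 3.1·7.6·0.37 + 3.3·7.6·0.33] = 268.7 + 209.074 = 477.774.
Because errors are independent across components, Cov(Tᵢ,Tⱼ) = Cov(Xᵢ,Xⱼ); the off-diagonal part of the true-score variance is the same as above.
True-score variance = [13.8²·0.91 + 3.1²·0.74 + 3.3²·0.72 + 7.6²·0.83] + 209.074 = 236.193 + 209.074 = 445.268.
Reliability = 445.268 / 477.774 = 0.932.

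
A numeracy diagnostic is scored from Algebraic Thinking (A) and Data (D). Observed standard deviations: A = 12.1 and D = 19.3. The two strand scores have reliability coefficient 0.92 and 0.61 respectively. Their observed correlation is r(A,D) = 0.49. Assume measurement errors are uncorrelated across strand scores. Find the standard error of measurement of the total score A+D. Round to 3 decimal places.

Var(total) = 518.9 + 228.859 = 747.759.
True-score variance = 361.916 + 228.859 = 590.775, so reliability = 0.7901.
Error variance = 747.759 − 590.775 = 156.984; SEM = √156.984 = 12.529.

12.529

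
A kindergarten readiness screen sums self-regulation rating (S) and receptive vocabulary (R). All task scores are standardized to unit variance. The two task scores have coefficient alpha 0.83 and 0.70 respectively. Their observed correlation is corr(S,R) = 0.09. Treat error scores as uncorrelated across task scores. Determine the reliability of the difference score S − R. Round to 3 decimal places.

Var(S−R) = 1 + 1 − 2·0.09 = 2 − 0.18 = 1.82.
With uncorrelated errors the cross-covariances are all true-score covariance, so they carry over unchanged; only the diagonal terms shrink to ρᵢσᵢ².
True-score variance = [0.83 + 0.70] − 0.18 = 1.53 − 0.18 = 1.35.
Reliability = 1.35 / 1.82 = 0.742.

0.742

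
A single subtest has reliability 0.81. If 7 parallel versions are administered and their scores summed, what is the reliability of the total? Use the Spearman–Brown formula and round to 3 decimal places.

ρ_k = kρ / (1 + (k−1)ρ) = 7·0.81 / (1 + 6·0.81) = 5.670 / 5.860 = 0.968.

0.968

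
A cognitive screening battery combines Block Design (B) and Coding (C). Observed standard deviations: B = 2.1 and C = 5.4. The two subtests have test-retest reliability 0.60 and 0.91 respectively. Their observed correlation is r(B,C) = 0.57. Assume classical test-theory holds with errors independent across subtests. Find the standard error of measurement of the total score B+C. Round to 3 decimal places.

Var(total) = 33.57 + 12.9276 = 46.4976.
True-score variance = 29.1816 + 12.9276 = 42.1092, so reliability = 0.9056.
Error variance = 46.4976 − 42.1092 = 4.3884; SEM = √4.3884 = 2.095.

2.095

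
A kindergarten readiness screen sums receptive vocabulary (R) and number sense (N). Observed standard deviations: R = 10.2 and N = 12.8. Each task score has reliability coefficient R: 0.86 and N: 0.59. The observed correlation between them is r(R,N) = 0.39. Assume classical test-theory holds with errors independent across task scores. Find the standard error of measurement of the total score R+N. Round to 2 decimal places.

9.04

Var(total) = 267.88 + 101.837 = 369.717.
True-score variance = 186.14 + 101.837 = 287.977, so reliability = 0.7789.
Error variance = 369.717 − 287.977 = 81.74; SEM = √81.74 = 9.04.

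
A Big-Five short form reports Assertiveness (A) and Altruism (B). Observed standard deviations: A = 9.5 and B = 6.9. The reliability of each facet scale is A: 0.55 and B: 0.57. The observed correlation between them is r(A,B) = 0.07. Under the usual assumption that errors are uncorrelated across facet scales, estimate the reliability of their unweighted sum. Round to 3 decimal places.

0.585

Var(A+B) = 9.5² + 6.9² + 2·[9.5·6.9·0.07] = 137.86 + 9.177 = 147.037.
With uncorrelated errors the cross-covariances are all true-score covariance, so they carry over unchanged; only the diagonal terms shrink to ρᵢσᵢ².
True-score variance = [9.5²·0.55 + 6.9²·0.57] + 9.177 = 76.7752 + 9.177 = 85.9522.
Reliability = 85.9522 / 147.037 = 0.585.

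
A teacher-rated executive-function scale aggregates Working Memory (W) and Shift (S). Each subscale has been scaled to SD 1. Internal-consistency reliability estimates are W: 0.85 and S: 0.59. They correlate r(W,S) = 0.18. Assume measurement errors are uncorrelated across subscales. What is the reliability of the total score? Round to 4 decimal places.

0.7627

Var(W+S) = 2 + 2·[0.18] = 2 + 0.36 = 2.36.
Under uncorrelated errors the observed covariances equal the true-score covariances, so only the own-variance terms attenuate.
True-score variance = [0.85 + 0.59] + 0.36 = 1.44 + 0.36 = 1.8.
Reliability = 1.8 / 2.36 = 0.7627.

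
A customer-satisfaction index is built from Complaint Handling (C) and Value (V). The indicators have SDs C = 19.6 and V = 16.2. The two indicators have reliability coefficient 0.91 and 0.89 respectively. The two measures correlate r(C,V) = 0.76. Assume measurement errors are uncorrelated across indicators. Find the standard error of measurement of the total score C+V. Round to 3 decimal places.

7.965

Var(total) = 646.6 + 482.63 = 1129.23.
True-score variance = 583.157 + 482.63 = 1065.79, so reliability = 0.9438.
Error variance = 1129.23 − 1065.79 = 63.4428; SEM = √63.4428 = 7.965.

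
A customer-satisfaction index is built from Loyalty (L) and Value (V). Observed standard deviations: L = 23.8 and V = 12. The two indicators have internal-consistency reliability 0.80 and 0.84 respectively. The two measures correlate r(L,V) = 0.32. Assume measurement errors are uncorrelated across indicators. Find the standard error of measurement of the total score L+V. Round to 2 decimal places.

11.68

Var(total) = 710.44 + 182.784 = 893.224.
True-score variance = 574.112 + 182.784 = 756.896, so reliability = 0.8474.
Error variance = 893.224 − 756.896 = 136.328; SEM = √136.328 = 11.68.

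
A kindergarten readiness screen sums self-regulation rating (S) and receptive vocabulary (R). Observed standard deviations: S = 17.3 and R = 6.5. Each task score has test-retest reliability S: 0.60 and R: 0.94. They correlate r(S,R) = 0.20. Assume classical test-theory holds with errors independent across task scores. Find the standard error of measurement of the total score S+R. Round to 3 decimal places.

Var(total) = 341.54 + 44.98 = 386.52.
True-score variance = 219.289 + 44.98 = 264.269, so reliability = 0.6837.
Error variance = 386.52 − 264.269 = 122.251; SEM = √122.251 = 11.057.

11.057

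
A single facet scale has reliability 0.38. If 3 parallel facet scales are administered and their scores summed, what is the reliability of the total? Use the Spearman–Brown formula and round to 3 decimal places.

0.648

ρ_k = kρ / (1 + (k−1)ρ) = 3·0.38 / (1 + 2·0.38) = 1.140 / 1.760 = 0.648.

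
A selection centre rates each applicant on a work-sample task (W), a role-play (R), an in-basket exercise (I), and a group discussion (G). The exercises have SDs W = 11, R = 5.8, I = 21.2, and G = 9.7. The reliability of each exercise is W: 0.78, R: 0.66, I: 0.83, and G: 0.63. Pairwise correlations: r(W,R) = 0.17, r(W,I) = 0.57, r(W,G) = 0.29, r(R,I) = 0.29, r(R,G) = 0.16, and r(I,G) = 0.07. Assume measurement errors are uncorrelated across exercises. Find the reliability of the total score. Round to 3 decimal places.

0.872

Var(W+R+I+G) = 11² + 5.8² + 21.2² + 9.7² + 2·[11·5.8·0.17 + 11·21.2·0.57 + 11·9.7·0.29 + 5.8·21.2·0.29 + 5.8·9.7·0.16 + 21.2·9.7·0.07] = 698.17 + 467.536 = 1165.71.
Under uncorrelated errors the observed covariances equal the true-score covariances, so only the own-variance terms attenuate.
True-score variance = [11²·0.78 + 5.8²·0.66 + 21.2²·0.83 + 9.7²·0.63] + 467.536 = 548.894 + 467.536 = 1016.43.
Reliability = 1016.43 / 1165.71 = 0.872.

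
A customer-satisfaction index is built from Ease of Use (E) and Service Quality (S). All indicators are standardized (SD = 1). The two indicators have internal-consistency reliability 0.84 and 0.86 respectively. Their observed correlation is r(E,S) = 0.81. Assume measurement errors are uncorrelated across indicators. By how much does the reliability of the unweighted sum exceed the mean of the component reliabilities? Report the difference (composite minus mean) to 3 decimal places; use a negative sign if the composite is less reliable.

Var(sum) = 2 + 1.62 = 3.62; true-score variance = 1.7 + 1.62 = 3.32; composite reliability = 0.9171.
Mean component reliability = 0.8500.
Difference = 0.9171 − 0.8500 = 0.067.

0.067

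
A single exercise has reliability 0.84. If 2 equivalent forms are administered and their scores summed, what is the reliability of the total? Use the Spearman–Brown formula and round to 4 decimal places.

0.9130

ρ_k = kρ / (1 + (k−1)ρ) = 2·0.84 / (1 + 1·0.84) = 1.680 / 1.840 = 0.9130.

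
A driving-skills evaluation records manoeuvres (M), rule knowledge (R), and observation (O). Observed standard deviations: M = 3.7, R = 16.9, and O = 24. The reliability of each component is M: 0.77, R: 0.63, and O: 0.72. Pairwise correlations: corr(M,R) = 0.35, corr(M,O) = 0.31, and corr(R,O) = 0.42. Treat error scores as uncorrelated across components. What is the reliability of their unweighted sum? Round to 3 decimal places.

0.795

Var(M+R+O) = 3.7² + 16.9² + 24² + 2·[3.7·16.9·0.35 + 3.7·24·0.31 + 16.9·24·0.42] = 875.3 + 439.531 = 1314.83.
Under uncorrelated errors the observed covariances equal the true-score covariances, so only the own-variance terms attenuate.
True-score variance = [3.7²·0.77 + 16.9²·0.63 + 24²·0.72] + 439.531 = 605.196 + 439.531 = 1044.73.
Reliability = 1044.73 / 1314.83 = 0.795.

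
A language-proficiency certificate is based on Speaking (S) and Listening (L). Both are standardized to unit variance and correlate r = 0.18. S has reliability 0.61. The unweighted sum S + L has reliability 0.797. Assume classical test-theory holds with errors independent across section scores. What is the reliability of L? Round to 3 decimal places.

Var(S+L) = 2 + 2·0.18 = 2.360.
True-score variance = ρ_S + ρ_L + 2·0.18, so 0.797 = (0.61 + ρ_L + 0.36) / 2.360.
ρ_L = 0.797·2.360 − 0.61 − 0.36 = 0.911.

0.911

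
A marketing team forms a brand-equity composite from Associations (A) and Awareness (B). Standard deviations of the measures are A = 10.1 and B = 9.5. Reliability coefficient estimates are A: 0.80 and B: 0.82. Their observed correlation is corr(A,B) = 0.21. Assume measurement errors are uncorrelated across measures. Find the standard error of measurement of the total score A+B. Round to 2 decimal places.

Var(total) = 192.26 + 40.299 = 232.559.
True-score variance = 155.613 + 40.299 = 195.912, so reliability = 0.8424.
Error variance = 232.559 − 195.912 = 36.647; SEM = √36.647 = 6.05.

6.05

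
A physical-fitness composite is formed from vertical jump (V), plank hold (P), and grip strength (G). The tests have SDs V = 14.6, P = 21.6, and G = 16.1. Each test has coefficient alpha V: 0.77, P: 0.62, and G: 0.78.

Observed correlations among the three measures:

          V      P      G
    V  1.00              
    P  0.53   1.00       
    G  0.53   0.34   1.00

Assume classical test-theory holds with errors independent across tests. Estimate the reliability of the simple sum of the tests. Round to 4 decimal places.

0.8389

Var(V+P+G) = 14.6² + 21.6² + 16.1² + 2·[14.6·21.6·0.53 + 14.6·16.1·0.53 + 21.6·16.1·0.34] = 938.93 + 819.922 = 1758.85.
Because errors are independent across components, Cov(Tᵢ,Tⱼ) = Cov(Xᵢ,Xⱼ); the off-diagonal part of the true-score variance is the same as above.
True-score variance = [14.6²·0.77 + 21.6²·0.62 + 16.1²·0.78] + 819.922 = 655.584 + 819.922 = 1475.51.
Reliability = 1475.51 / 1758.85 = 0.8389.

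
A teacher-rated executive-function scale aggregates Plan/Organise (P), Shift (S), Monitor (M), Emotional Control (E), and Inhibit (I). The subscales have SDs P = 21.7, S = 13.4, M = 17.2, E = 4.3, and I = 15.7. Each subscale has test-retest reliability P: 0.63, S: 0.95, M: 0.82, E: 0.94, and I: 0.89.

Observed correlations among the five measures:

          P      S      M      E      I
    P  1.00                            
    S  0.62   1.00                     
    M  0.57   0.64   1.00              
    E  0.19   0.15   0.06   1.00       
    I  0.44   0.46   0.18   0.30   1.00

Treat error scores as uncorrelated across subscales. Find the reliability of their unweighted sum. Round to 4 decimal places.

0.9113

Var(P+S+M+E+I) = 21.7² + 13.4² + 17.2² + 4.3² + 15.7² + 2·[21.7·13.4·0.62 + 21.7·17.2·0.57 + 21.7·4.3·0.19 + 21.7·15.7·0.44 + 13.4·17.2·0.64 + 13.4·4.3·0.15 + 13.4·15.7·0.46 + 17.2·4.3·0.06 + 17.2·15.7·0.18 + 4.3·15.7·0.30] = 1211.27 + 1773.77 = 2985.04.
Because errors are independent across components, Cov(Tᵢ,Tⱼ) = Cov(Xᵢ,Xⱼ); the off-diagonal part of the true-score variance is the same as above.
True-score variance = [21.7²·0.63 + 13.4²·0.95 + 17.2²·0.82 + 4.3²·0.94 + 15.7²·0.89] + 1773.77 = 946.588 + 1773.77 = 2720.36.
Reliability = 2720.36 / 2985.04 = 0.9113.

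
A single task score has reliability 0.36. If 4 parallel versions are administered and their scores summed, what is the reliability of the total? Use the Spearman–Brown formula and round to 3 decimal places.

0.692

ρ_k = kρ / (1 + (k−1)ρ) = 4·0.36 / (1 + 3·0.36) = 1.440 / 2.080 = 0.692.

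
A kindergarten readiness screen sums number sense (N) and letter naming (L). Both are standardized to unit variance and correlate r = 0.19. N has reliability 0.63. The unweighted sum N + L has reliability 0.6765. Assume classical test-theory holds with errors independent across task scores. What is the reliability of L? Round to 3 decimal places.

Var(N+L) = 2 + 2·0.19 = 2.380.
True-score variance = ρ_N + ρ_L + 2·0.19, so 0.6765 = (0.63 + ρ_L + 0.38) / 2.380.
ρ_L = 0.6765·2.380 − 0.63 − 0.38 = 0.600.

0.600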